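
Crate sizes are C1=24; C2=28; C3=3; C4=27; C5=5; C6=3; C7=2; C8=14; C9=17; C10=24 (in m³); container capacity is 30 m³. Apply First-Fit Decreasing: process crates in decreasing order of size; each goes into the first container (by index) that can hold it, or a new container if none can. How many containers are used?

Sorted descending: 28, 27, 24, 24, 17, 14, 5, 3, 3, 2.
28 m³ → container 1 (remaining 2 m³)
27 m³ → container 2 (remaining 3 m³)
24 m³ → container 3 (remaining 6 m³)
24 m³ → container 4 (remaining 6 m³)
17 m³ → container 5 (remaining 13 m³)
14 m³ → container 6 (remaining 16 m³)
5 m³ → container 3 (remaining 1 m³)
3 m³ → container 2 (remaining 0 m³)
3 m³ → container 4 (remaining 3 m³)
2 m³ → container 1 (remaining 0 m³)

6 containers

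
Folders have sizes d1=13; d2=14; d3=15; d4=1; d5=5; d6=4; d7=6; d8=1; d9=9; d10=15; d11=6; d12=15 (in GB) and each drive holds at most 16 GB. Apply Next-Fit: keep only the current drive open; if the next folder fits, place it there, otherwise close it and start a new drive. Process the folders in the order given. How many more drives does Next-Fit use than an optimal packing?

1

Next-Fit: [13] [14] [15,1] [5,4,6,1] [9] [15] [6] [15] → 8 drives.
Total size 104 GB; any packing needs at least ⌈104/16⌉ = 7 drives.
An optimal packing achieves that bound: [15,1] [15,1] [15] [14] [13] [9,6] [6,5,4] → 7 drives.
Excess: 8 − 7 = 1.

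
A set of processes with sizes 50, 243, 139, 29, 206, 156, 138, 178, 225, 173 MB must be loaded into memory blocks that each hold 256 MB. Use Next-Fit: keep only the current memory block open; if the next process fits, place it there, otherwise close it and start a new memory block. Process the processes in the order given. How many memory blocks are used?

memory block 1: place 50 MB, 206 MB left
memory block 2: place 243 MB, 13 MB left
memory block 3: place 139 MB, 117 MB left
memory block 3: place 29 MB, 88 MB left
memory block 4: place 206 MB, 50 MB left
memory block 5: place 156 MB, 100 MB left
memory block 6: place 138 MB, 118 MB left
memory block 7: place 178 MB, 78 MB left
memory block 8: place 225 MB, 31 MB left
memory block 9: place 173 MB, 83 MB left
Final memory blocks: [50] [243] [139,29] [206] [156] [138] [178] [225] [173].

9 memory blocks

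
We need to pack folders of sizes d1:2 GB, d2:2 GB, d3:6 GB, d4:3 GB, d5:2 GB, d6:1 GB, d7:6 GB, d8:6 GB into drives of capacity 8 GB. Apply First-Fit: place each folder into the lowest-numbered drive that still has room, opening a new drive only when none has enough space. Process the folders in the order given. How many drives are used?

Put d1 (2 GB) in drive 1; 6 GB remain.
Put d2 (2 GB) in drive 1; 4 GB remain.
Put d3 (6 GB) in drive 2; 2 GB remain.
Put d4 (3 GB) in drive 1; 1 GB remain.
Put d5 (2 GB) in drive 2; 0 GB remain.
Put d6 (1 GB) in drive 1; 0 GB remain.
Put d7 (6 GB) in drive 3; 2 GB remain.
Put d8 (6 GB) in drive 4; 2 GB remain.
Final drives: [2,2,3,1] [6,2] [6] [6].

4 drives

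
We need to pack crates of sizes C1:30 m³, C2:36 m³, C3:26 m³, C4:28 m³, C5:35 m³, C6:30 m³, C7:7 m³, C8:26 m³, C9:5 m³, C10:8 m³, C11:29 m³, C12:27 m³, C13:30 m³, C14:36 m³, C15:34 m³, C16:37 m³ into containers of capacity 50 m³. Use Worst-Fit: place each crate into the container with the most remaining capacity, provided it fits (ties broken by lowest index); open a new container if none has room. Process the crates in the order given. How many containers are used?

13

C1 (30 m³) → container 1 (remaining 20 m³)
C2 (36 m³) → container 2 (remaining 14 m³)
C3 (26 m³) → container 3 (remaining 24 m³)
C4 (28 m³) → container 4 (remaining 22 m³)
C5 (35 m³) → container 5 (remaining 15 m³)
C6 (30 m³) → container 6 (remaining 20 m³)
C7 (7 m³) → container 3 (remaining 17 m³)
C8 (26 m³) → container 7 (remaining 24 m³)
C9 (5 m³) → container 7 (remaining 19 m³)
C10 (8 m³) → container 4 (remaining 14 m³)
C11 (29 m³) → container 8 (remaining 21 m³)
C12 (27 m³) → container 9 (remaining 23 m³)
C13 (30 m³) → container 10 (remaining 20 m³)
C14 (36 m³) → container 11 (remaining 14 m³)
C15 (34 m³) → container 12 (remaining 16 m³)
C16 (37 m³) → container 13 (remaining 13 m³)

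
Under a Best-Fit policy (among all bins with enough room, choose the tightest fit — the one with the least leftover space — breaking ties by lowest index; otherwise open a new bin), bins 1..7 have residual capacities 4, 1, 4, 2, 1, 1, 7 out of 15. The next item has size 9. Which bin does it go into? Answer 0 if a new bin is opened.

No bin has ≥ 9 free, so a new bin is opened.

0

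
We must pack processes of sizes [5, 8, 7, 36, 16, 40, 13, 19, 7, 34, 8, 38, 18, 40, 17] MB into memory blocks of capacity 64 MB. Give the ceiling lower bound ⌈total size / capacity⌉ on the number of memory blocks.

5

Total size = 5 + 8 + 7 + 36 + 16 + 40 + 13 + 19 + 7 + 34 + 8 + 38 + 18 + 40 + 17 = 306 MB.
⌈306 / 64⌉ = 5.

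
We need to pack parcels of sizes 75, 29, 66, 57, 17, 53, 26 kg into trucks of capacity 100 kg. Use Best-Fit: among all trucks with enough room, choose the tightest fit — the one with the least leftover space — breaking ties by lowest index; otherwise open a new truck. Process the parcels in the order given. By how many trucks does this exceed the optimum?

Best-Fit: [75,17] [29,66] [57,26] [53] → 4 trucks.
Total size 323 kg; any packing needs at least ⌈323/100⌉ = 4 trucks.
So 4 is already optimal.

0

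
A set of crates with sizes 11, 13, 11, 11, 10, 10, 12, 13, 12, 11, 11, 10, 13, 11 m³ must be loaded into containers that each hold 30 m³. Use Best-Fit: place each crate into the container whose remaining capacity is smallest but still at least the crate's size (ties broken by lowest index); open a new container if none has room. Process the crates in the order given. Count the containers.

7 containers

container 1: place 11 m³, 19 m³ left
container 1: place 13 m³, 6 m³ left
container 2: place 11 m³, 19 m³ left
container 2: place 11 m³, 8 m³ left
container 3: place 10 m³, 20 m³ left
container 3: place 10 m³, 10 m³ left
container 4: place 12 m³, 18 m³ left
container 4: place 13 m³, 5 m³ left
container 5: place 12 m³, 18 m³ left
container 5: place 11 m³, 7 m³ left
container 6: place 11 m³, 19 m³ left
container 3: place 10 m³, 0 m³ left
container 6: place 13 m³, 6 m³ left
container 7: place 11 m³, 19 m³ left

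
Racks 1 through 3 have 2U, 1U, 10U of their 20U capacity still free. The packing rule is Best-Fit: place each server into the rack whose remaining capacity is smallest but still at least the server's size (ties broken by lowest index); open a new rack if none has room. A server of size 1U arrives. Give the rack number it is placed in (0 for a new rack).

Racks with room: rack 1 (2U), rack 2 (1U), rack 3 (10U).
Tightest fit is rack 2 with 1U free.

2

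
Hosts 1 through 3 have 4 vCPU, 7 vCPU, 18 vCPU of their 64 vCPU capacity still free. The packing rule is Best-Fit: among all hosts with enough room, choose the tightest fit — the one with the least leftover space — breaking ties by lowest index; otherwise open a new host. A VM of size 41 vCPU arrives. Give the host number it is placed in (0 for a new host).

No host has ≥ 41 vCPU free, so a new host is opened.

0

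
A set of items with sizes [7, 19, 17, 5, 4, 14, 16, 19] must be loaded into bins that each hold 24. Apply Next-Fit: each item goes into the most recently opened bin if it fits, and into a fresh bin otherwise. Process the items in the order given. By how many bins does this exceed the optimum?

1

Next-Fit: [7] [19] [17,5] [4,14] [16] [19] → 6 bins.
Total size 101; any packing needs at least ⌈101/24⌉ = 5 bins.
An optimal packing achieves that bound: [19,5] [19,4] [17,7] [16] [14] → 5 bins.
Excess: 6 − 5 = 1.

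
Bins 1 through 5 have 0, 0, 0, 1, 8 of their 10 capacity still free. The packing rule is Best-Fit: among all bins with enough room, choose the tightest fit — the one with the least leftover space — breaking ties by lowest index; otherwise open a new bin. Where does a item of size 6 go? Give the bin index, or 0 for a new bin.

5

Bins with room: bin 5 (8).
Tightest fit is bin 5 with 8 free.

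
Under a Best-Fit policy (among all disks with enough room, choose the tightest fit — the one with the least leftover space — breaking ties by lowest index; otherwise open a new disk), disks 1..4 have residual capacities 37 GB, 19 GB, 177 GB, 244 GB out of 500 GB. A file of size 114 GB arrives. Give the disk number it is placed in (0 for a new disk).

3

Disks with room: disk 3 (177 GB), disk 4 (244 GB).
Tightest fit is disk 3 with 177 GB free.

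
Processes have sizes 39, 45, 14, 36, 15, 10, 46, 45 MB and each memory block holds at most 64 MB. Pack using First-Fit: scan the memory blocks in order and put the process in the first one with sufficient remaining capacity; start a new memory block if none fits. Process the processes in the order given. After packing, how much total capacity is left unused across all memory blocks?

Put 39 MB in memory block 1; 25 MB remain.
Put 45 MB in memory block 2; 19 MB remain.
Put 14 MB in memory block 1; 11 MB remain.
Put 36 MB in memory block 3; 28 MB remain.
Put 15 MB in memory block 2; 4 MB remain.
Put 10 MB in memory block 1; 1 MB remain.
Put 46 MB in memory block 4; 18 MB remain.
Put 45 MB in memory block 5; 19 MB remain.
5 memory blocks × 64 MB = 320 MB; used 250 MB; unused 70 MB.

70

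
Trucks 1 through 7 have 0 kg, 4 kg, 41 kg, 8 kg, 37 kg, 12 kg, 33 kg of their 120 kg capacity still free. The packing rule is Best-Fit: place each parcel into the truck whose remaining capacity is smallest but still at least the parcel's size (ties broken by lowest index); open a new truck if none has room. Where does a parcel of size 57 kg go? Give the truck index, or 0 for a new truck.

No truck has ≥ 57 kg free, so a new truck is opened.

0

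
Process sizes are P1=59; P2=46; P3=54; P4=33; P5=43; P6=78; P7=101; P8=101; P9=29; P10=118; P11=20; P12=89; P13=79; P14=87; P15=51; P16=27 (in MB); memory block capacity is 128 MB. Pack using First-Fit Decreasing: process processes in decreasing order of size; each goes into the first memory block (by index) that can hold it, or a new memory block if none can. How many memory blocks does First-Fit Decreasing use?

9

Sorted descending: 118, 101, 101, 89, 87, 79, 78, 59, 54, 51, 46, 43, 33, 29, 27, 20.
memory block 1: place 118 MB, 10 MB left
memory block 2: place 101 MB, 27 MB left
memory block 3: place 101 MB, 27 MB left
memory block 4: place 89 MB, 39 MB left
memory block 5: place 87 MB, 41 MB left
memory block 6: place 79 MB, 49 MB left
memory block 7: place 78 MB, 50 MB left
memory block 8: place 59 MB, 69 MB left
memory block 8: place 54 MB, 15 MB left
memory block 9: place 51 MB, 77 MB left
memory block 6: place 46 MB, 3 MB left
memory block 7: place 43 MB, 7 MB left
memory block 4: place 33 MB, 6 MB left
memory block 5: place 29 MB, 12 MB left
memory block 2: place 27 MB, 0 MB left
memory block 3: place 20 MB, 7 MB left
Final memory blocks: [118] [101,27] [101,20] [89,33] [87,29] [79,46] [78,43] [59,54] [51].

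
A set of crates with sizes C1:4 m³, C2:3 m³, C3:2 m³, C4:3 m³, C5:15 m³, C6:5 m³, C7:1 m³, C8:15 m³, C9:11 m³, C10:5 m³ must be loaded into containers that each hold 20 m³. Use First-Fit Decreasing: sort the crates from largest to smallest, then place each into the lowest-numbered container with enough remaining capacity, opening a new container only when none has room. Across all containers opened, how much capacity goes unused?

Sorted descending: 15, 15, 11, 5, 5, 4, 3, 3, 2, 1.
15 m³ → container 1 (remaining 5 m³)
15 m³ → container 2 (remaining 5 m³)
11 m³ → container 3 (remaining 9 m³)
5 m³ → container 1 (remaining 0 m³)
5 m³ → container 2 (remaining 0 m³)
4 m³ → container 3 (remaining 5 m³)
3 m³ → container 3 (remaining 2 m³)
3 m³ → container 4 (remaining 17 m³)
2 m³ → container 3 (remaining 0 m³)
1 m³ → container 4 (remaining 16 m³)
4 containers × 20 m³ = 80 m³; used 64 m³; unused 16 m³.

16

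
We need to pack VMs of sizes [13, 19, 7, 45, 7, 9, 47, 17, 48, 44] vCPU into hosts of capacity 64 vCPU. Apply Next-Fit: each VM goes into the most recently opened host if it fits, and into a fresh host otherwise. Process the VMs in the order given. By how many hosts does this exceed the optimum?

1

Next-Fit: [13,19,7] [45,7,9] [47,17] [48] [44] → 5 hosts.
Total size 256 vCPU; any packing needs at least ⌈256/64⌉ = 4 hosts.
An optimal packing achieves that bound: [48,9,7] [47,17] [45,19] [44,13,7] → 4 hosts.
Excess: 5 − 4 = 1.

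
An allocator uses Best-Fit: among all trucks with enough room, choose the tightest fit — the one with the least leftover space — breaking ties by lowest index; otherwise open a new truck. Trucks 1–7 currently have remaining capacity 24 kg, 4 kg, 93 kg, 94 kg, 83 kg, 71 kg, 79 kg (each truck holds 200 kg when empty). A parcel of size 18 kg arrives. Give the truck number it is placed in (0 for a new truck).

Trucks with room: truck 1 (24 kg), truck 3 (93 kg), truck 4 (94 kg), truck 5 (83 kg), truck 6 (71 kg), truck 7 (79 kg).
Tightest fit is truck 1 with 24 kg free.

1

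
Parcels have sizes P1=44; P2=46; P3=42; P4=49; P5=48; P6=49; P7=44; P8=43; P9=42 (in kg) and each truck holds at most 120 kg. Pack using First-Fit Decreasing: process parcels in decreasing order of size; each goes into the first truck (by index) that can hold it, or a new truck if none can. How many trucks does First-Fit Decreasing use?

Sorted descending: 49, 49, 48, 46, 44, 44, 43, 42, 42.
truck 1: place 49 kg, 71 kg left
truck 1: place 49 kg, 22 kg left
truck 2: place 48 kg, 72 kg left
truck 2: place 46 kg, 26 kg left
truck 3: place 44 kg, 76 kg left
truck 3: place 44 kg, 32 kg left
truck 4: place 43 kg, 77 kg left
truck 4: place 42 kg, 35 kg left
truck 5: place 42 kg, 78 kg left
Final trucks: [49,49] [48,46] [44,44] [43,42] [42].

5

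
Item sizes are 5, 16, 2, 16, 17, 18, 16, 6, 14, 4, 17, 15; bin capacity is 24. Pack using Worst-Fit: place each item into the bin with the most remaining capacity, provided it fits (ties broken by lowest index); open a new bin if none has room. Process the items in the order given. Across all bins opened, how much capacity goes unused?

46

bin 1: place 5, 19 left
bin 1: place 16, 3 left
bin 1: place 2, 1 left
bin 2: place 16, 8 left
bin 3: place 17, 7 left
bin 4: place 18, 6 left
bin 5: place 16, 8 left
bin 2: place 6, 2 left
bin 6: place 14, 10 left
bin 6: place 4, 6 left
bin 7: place 17, 7 left
bin 8: place 15, 9 left
8 bins × 24 = 192; used 146; unused 46.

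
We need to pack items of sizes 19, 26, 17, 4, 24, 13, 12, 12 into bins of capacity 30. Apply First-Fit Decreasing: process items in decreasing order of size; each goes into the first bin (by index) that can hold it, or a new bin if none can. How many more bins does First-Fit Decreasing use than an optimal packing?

0

First-Fit Decreasing: [26,4] [24] [19] [17,13] [12,12] → 5 bins.
Total size 127; any packing needs at least ⌈127/30⌉ = 5 bins.
So 5 is already optimal.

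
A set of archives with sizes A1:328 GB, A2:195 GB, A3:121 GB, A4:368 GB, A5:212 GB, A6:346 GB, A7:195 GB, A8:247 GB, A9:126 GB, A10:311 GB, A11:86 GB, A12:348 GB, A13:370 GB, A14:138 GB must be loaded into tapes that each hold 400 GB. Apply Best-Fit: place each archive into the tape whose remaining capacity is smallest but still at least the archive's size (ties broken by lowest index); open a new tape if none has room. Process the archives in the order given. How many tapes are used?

Put A1 (328 GB) in tape 1; 72 GB remain.
Put A2 (195 GB) in tape 2; 205 GB remain.
Put A3 (121 GB) in tape 2; 84 GB remain.
Put A4 (368 GB) in tape 3; 32 GB remain.
Put A5 (212 GB) in tape 4; 188 GB remain.
Put A6 (346 GB) in tape 5; 54 GB remain.
Put A7 (195 GB) in tape 6; 205 GB remain.
Put A8 (247 GB) in tape 7; 153 GB remain.
Put A9 (126 GB) in tape 7; 27 GB remain.
Put A10 (311 GB) in tape 8; 89 GB remain.
Put A11 (86 GB) in tape 8; 3 GB remain.
Put A12 (348 GB) in tape 9; 52 GB remain.
Put A13 (370 GB) in tape 10; 30 GB remain.
Put A14 (138 GB) in tape 4; 50 GB remain.
Final tapes: [328] [195,121] [368] [212,138] [346] [195] [247,126] [311,86] [348] [370].

10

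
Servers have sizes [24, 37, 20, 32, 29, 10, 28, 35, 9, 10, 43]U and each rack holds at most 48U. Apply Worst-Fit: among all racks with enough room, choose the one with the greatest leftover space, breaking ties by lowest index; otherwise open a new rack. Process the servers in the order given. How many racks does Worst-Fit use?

Put 24U in rack 1; 24U remain.
Put 37U in rack 2; 11U remain.
Put 20U in rack 1; 4U remain.
Put 32U in rack 3; 16U remain.
Put 29U in rack 4; 19U remain.
Put 10U in rack 4; 9U remain.
Put 28U in rack 5; 20U remain.
Put 35U in rack 6; 13U remain.
Put 9U in rack 5; 11U remain.
Put 10U in rack 3; 6U remain.
Put 43U in rack 7; 5U remain.
Final racks: [24,20] [37] [32,10] [29,10] [28,9] [35] [43].

7 racks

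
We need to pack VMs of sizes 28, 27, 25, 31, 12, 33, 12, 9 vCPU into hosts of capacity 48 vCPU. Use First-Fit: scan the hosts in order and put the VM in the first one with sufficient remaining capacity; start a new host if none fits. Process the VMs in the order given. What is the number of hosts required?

Put 28 vCPU in host 1; 20 vCPU remain.
Put 27 vCPU in host 2; 21 vCPU remain.
Put 25 vCPU in host 3; 23 vCPU remain.
Put 31 vCPU in host 4; 17 vCPU remain.
Put 12 vCPU in host 1; 8 vCPU remain.
Put 33 vCPU in host 5; 15 vCPU remain.
Put 12 vCPU in host 2; 9 vCPU remain.
Put 9 vCPU in host 2; 0 vCPU remain.
Final hosts: [28,12] [27,12,9] [25] [31] [33].

5 hosts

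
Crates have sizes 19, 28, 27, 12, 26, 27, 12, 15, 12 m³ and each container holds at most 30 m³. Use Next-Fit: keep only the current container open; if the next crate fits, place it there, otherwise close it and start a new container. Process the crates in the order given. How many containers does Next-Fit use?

8

19 m³ → container 1 (remaining 11 m³)
28 m³ → container 2 (remaining 2 m³)
27 m³ → container 3 (remaining 3 m³)
12 m³ → container 4 (remaining 18 m³)
26 m³ → container 5 (remaining 4 m³)
27 m³ → container 6 (remaining 3 m³)
12 m³ → container 7 (remaining 18 m³)
15 m³ → container 7 (remaining 3 m³)
12 m³ → container 8 (remaining 18 m³)
Final containers: [19] [28] [27] [12] [26] [27] [12,15] [12].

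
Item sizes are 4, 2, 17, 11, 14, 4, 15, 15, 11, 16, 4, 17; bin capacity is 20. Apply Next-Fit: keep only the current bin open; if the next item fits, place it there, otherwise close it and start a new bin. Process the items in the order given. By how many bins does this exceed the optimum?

Next-Fit: [4,2] [17] [11] [14,4] [15] [15] [11] [16,4] [17] → 9 bins.
8 items exceed 10 (half the capacity), and no two of those can share a bin, so at least 8 bins are needed.
An optimal packing achieves that bound: [17,2] [17] [16,4] [15,4] [15,4] [14] [11] [11] → 8 bins.
Excess: 9 − 8 = 1.

1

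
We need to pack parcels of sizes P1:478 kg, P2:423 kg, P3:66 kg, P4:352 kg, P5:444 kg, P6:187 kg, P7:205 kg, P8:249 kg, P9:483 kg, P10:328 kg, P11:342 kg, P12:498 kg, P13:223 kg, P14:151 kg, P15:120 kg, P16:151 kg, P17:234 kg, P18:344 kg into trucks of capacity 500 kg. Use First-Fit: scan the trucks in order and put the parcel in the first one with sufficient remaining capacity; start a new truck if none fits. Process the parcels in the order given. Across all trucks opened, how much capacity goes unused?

P1 (478 kg) → truck 1 (remaining 22 kg)
P2 (423 kg) → truck 2 (remaining 77 kg)
P3 (66 kg) → truck 2 (remaining 11 kg)
P4 (352 kg) → truck 3 (remaining 148 kg)
P5 (444 kg) → truck 4 (remaining 56 kg)
P6 (187 kg) → truck 5 (remaining 313 kg)
P7 (205 kg) → truck 5 (remaining 108 kg)
P8 (249 kg) → truck 6 (remaining 251 kg)
P9 (483 kg) → truck 7 (remaining 17 kg)
P10 (328 kg) → truck 8 (remaining 172 kg)
P11 (342 kg) → truck 9 (remaining 158 kg)
P12 (498 kg) → truck 10 (remaining 2 kg)
P13 (223 kg) → truck 6 (remaining 28 kg)
P14 (151 kg) → truck 8 (remaining 21 kg)
P15 (120 kg) → truck 3 (remaining 28 kg)
P16 (151 kg) → truck 9 (remaining 7 kg)
P17 (234 kg) → truck 11 (remaining 266 kg)
P18 (344 kg) → truck 12 (remaining 156 kg)
12 trucks × 500 kg = 6000 kg; used 5278 kg; unused 722 kg.

722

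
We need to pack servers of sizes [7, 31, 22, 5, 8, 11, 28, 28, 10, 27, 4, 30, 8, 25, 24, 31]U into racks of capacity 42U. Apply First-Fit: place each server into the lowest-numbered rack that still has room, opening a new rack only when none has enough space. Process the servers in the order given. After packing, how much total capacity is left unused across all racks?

79

Put 7U in rack 1; 35U remain.
Put 31U in rack 1; 4U remain.
Put 22U in rack 2; 20U remain.
Put 5U in rack 2; 15U remain.
Put 8U in rack 2; 7U remain.
Put 11U in rack 3; 31U remain.
Put 28U in rack 3; 3U remain.
Put 28U in rack 4; 14U remain.
Put 10U in rack 4; 4U remain.
Put 27U in rack 5; 15U remain.
Put 4U in rack 1; 0U remain.
Put 30U in rack 6; 12U remain.
Put 8U in rack 5; 7U remain.
Put 25U in rack 7; 17U remain.
Put 24U in rack 8; 18U remain.
Put 31U in rack 9; 11U remain.
9 racks × 42U = 378U; used 299U; unused 79U.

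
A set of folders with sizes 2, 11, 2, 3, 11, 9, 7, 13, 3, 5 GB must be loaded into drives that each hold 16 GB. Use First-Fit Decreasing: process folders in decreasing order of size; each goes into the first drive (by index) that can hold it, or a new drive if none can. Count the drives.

5

Sorted descending: 13, 11, 11, 9, 7, 5, 3, 3, 2, 2.
Put 13 GB in drive 1; 3 GB remain.
Put 11 GB in drive 2; 5 GB remain.
Put 11 GB in drive 3; 5 GB remain.
Put 9 GB in drive 4; 7 GB remain.
Put 7 GB in drive 4; 0 GB remain.
Put 5 GB in drive 2; 0 GB remain.
Put 3 GB in drive 1; 0 GB remain.
Put 3 GB in drive 3; 2 GB remain.
Put 2 GB in drive 3; 0 GB remain.
Put 2 GB in drive 5; 14 GB remain.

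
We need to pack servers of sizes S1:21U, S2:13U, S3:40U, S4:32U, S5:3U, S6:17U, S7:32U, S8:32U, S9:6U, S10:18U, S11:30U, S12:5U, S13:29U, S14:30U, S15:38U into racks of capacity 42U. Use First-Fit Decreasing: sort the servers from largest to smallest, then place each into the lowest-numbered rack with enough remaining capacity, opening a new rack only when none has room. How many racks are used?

10 racks

Sorted descending: 40, 38, 32, 32, 32, 30, 30, 29, 21, 18, 17, 13, 6, 5, 3.
Put 40U in rack 1; 2U remain.
Put 38U in rack 2; 4U remain.
Put 32U in rack 3; 10U remain.
Put 32U in rack 4; 10U remain.
Put 32U in rack 5; 10U remain.
Put 30U in rack 6; 12U remain.
Put 30U in rack 7; 12U remain.
Put 29U in rack 8; 13U remain.
Put 21U in rack 9; 21U remain.
Put 18U in rack 9; 3U remain.
Put 17U in rack 10; 25U remain.
Put 13U in rack 8; 0U remain.
Put 6U in rack 3; 4U remain.
Put 5U in rack 4; 5U remain.
Put 3U in rack 2; 1U remain.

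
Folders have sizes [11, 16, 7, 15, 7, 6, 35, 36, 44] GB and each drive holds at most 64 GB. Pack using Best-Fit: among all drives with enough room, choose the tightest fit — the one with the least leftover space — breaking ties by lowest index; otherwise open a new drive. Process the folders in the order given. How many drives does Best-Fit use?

4

drive 1: place 11 GB, 53 GB left
drive 1: place 16 GB, 37 GB left
drive 1: place 7 GB, 30 GB left
drive 1: place 15 GB, 15 GB left
drive 1: place 7 GB, 8 GB left
drive 1: place 6 GB, 2 GB left
drive 2: place 35 GB, 29 GB left
drive 3: place 36 GB, 28 GB left
drive 4: place 44 GB, 20 GB left
Final drives: [11,16,7,15,7,6] [35] [36] [44].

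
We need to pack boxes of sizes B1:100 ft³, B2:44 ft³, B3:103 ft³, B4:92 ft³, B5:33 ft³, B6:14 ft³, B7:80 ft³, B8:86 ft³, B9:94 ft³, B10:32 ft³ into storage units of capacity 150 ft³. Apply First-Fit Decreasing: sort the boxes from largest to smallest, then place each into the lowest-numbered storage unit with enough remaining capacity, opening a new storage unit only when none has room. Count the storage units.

6

Sorted descending: 103, 100, 94, 92, 86, 80, 44, 33, 32, 14.
storage unit 1: place 103 ft³, 47 ft³ left
storage unit 2: place 100 ft³, 50 ft³ left
storage unit 3: place 94 ft³, 56 ft³ left
storage unit 4: place 92 ft³, 58 ft³ left
storage unit 5: place 86 ft³, 64 ft³ left
storage unit 6: place 80 ft³, 70 ft³ left
storage unit 1: place 44 ft³, 3 ft³ left
storage unit 2: place 33 ft³, 17 ft³ left
storage unit 3: place 32 ft³, 24 ft³ left
storage unit 2: place 14 ft³, 3 ft³ left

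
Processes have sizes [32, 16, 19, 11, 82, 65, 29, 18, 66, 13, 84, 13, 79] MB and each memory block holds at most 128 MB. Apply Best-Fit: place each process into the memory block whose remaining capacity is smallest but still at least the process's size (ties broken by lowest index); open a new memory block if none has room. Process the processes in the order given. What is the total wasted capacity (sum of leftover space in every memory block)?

241

Put 32 MB in memory block 1; 96 MB remain.
Put 16 MB in memory block 1; 80 MB remain.
Put 19 MB in memory block 1; 61 MB remain.
Put 11 MB in memory block 1; 50 MB remain.
Put 82 MB in memory block 2; 46 MB remain.
Put 65 MB in memory block 3; 63 MB remain.
Put 29 MB in memory block 2; 17 MB remain.
Put 18 MB in memory block 1; 32 MB remain.
Put 66 MB in memory block 4; 62 MB remain.
Put 13 MB in memory block 2; 4 MB remain.
Put 84 MB in memory block 5; 44 MB remain.
Put 13 MB in memory block 1; 19 MB remain.
Put 79 MB in memory block 6; 49 MB remain.
6 memory blocks × 128 MB = 768 MB; used 527 MB; unused 241 MB.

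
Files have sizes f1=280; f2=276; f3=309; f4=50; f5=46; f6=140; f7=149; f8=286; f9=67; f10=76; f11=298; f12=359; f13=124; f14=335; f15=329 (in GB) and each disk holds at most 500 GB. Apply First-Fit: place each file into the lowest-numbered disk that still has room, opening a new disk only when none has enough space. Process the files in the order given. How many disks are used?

8 disks

Put f1 (280 GB) in disk 1; 220 GB remain.
Put f2 (276 GB) in disk 2; 224 GB remain.
Put f3 (309 GB) in disk 3; 191 GB remain.
Put f4 (50 GB) in disk 1; 170 GB remain.
Put f5 (46 GB) in disk 1; 124 GB remain.
Put f6 (140 GB) in disk 2; 84 GB remain.
Put f7 (149 GB) in disk 3; 42 GB remain.
Put f8 (286 GB) in disk 4; 214 GB remain.
Put f9 (67 GB) in disk 1; 57 GB remain.
Put f10 (76 GB) in disk 2; 8 GB remain.
Put f11 (298 GB) in disk 5; 202 GB remain.
Put f12 (359 GB) in disk 6; 141 GB remain.
Put f13 (124 GB) in disk 4; 90 GB remain.
Put f14 (335 GB) in disk 7; 165 GB remain.
Put f15 (329 GB) in disk 8; 171 GB remain.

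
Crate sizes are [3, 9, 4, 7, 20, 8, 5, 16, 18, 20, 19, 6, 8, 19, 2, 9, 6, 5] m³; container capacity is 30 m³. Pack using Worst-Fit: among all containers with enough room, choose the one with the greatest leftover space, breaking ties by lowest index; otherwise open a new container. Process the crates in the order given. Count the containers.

3 m³ → container 1 (remaining 27 m³)
9 m³ → container 1 (remaining 18 m³)
4 m³ → container 1 (remaining 14 m³)
7 m³ → container 1 (remaining 7 m³)
20 m³ → container 2 (remaining 10 m³)
8 m³ → container 2 (remaining 2 m³)
5 m³ → container 1 (remaining 2 m³)
16 m³ → container 3 (remaining 14 m³)
18 m³ → container 4 (remaining 12 m³)
20 m³ → container 5 (remaining 10 m³)
19 m³ → container 6 (remaining 11 m³)
6 m³ → container 3 (remaining 8 m³)
8 m³ → container 4 (remaining 4 m³)
19 m³ → container 7 (remaining 11 m³)
2 m³ → container 6 (remaining 9 m³)
9 m³ → container 7 (remaining 2 m³)
6 m³ → container 5 (remaining 4 m³)
5 m³ → container 6 (remaining 4 m³)

7 containers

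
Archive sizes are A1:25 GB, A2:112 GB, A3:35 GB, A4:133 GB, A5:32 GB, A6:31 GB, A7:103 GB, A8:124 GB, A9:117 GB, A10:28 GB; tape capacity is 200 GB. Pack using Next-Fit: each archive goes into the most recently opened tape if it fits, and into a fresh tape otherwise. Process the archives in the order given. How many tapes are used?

A1 (25 GB) → tape 1 (remaining 175 GB)
A2 (112 GB) → tape 1 (remaining 63 GB)
A3 (35 GB) → tape 1 (remaining 28 GB)
A4 (133 GB) → tape 2 (remaining 67 GB)
A5 (32 GB) → tape 2 (remaining 35 GB)
A6 (31 GB) → tape 2 (remaining 4 GB)
A7 (103 GB) → tape 3 (remaining 97 GB)
A8 (124 GB) → tape 4 (remaining 76 GB)
A9 (117 GB) → tape 5 (remaining 83 GB)
A10 (28 GB) → tape 5 (remaining 55 GB)

5 tapes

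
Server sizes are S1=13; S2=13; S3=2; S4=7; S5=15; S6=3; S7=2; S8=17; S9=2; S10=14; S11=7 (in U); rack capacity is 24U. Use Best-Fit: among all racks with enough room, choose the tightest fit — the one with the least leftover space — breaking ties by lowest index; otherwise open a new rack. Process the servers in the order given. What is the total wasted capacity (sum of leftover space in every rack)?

S1 (13U) → rack 1 (remaining 11U)
S2 (13U) → rack 2 (remaining 11U)
S3 (2U) → rack 1 (remaining 9U)
S4 (7U) → rack 1 (remaining 2U)
S5 (15U) → rack 3 (remaining 9U)
S6 (3U) → rack 3 (remaining 6U)
S7 (2U) → rack 1 (remaining 0U)
S8 (17U) → rack 4 (remaining 7U)
S9 (2U) → rack 3 (remaining 4U)
S10 (14U) → rack 5 (remaining 10U)
S11 (7U) → rack 4 (remaining 0U)
5 racks × 24U = 120U; used 95U; unused 25U.

25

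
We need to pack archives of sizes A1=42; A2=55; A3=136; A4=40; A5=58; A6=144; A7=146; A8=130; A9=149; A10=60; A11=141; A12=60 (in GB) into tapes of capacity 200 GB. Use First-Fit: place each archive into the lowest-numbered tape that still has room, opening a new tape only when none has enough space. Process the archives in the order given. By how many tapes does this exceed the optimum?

1

First-Fit: [42,55,40,58] [136,60] [144] [146] [130,60] [149] [141] → 7 tapes.
Total size 1161 GB; any packing needs at least ⌈1161/200⌉ = 6 tapes.
An optimal packing achieves that bound: [149,42] [146,40] [144,55] [141,58] [136,60] [130,60] → 6 tapes.
Excess: 7 − 6 = 1.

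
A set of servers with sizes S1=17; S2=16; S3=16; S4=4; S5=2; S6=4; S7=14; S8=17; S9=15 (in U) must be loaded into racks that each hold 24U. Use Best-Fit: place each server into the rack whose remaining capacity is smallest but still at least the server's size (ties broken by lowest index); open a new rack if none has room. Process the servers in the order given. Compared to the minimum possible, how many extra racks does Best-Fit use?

0

Best-Fit: [17,4,2] [16,4] [16] [14] [17] [15] → 6 racks.
6 servers exceed 12U (half the capacity), and no two of those can share a rack, so at least 6 racks are needed.
So 6 is already optimal.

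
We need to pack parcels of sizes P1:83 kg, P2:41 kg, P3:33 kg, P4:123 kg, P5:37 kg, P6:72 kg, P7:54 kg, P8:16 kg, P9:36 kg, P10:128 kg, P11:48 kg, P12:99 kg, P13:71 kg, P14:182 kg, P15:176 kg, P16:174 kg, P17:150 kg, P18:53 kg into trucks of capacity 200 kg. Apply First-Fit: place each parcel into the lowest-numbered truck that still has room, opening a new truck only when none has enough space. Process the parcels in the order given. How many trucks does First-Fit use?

truck 1: place P1 (83 kg), 117 kg left
truck 1: place P2 (41 kg), 76 kg left
truck 1: place P3 (33 kg), 43 kg left
truck 2: place P4 (123 kg), 77 kg left
truck 1: place P5 (37 kg), 6 kg left
truck 2: place P6 (72 kg), 5 kg left
truck 3: place P7 (54 kg), 146 kg left
truck 3: place P8 (16 kg), 130 kg left
truck 3: place P9 (36 kg), 94 kg left
truck 4: place P10 (128 kg), 72 kg left
truck 3: place P11 (48 kg), 46 kg left
truck 5: place P12 (99 kg), 101 kg left
truck 4: place P13 (71 kg), 1 kg left
truck 6: place P14 (182 kg), 18 kg left
truck 7: place P15 (176 kg), 24 kg left
truck 8: place P16 (174 kg), 26 kg left
truck 9: place P17 (150 kg), 50 kg left
truck 5: place P18 (53 kg), 48 kg left
Final trucks: [83,41,33,37] [123,72] [54,16,36,48] [128,71] [99,53] [182] [176] [174] [150].

9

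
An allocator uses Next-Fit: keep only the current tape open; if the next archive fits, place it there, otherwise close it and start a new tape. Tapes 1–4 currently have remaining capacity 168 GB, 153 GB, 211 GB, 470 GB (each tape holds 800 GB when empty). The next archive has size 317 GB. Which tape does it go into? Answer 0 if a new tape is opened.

Next-Fit only looks at tape 4, which has 470 GB free.
317 GB fits there.

4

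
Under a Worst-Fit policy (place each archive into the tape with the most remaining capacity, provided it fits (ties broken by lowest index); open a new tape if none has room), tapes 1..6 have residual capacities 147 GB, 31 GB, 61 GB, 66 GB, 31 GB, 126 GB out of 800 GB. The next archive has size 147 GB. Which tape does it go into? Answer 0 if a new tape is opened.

1

Tapes with room: tape 1 (147 GB).
Most room is tape 1 with 147 GB free.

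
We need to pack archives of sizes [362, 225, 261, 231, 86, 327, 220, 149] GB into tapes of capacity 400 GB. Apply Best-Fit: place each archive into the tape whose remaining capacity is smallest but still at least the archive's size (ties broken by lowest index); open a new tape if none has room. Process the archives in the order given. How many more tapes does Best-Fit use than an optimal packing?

Best-Fit: [362] [225] [261,86] [231,149] [327] [220] → 6 tapes.
6 archives exceed 200 GB (half the capacity), and no two of those can share a tape, so at least 6 tapes are needed.
So 6 is already optimal.

0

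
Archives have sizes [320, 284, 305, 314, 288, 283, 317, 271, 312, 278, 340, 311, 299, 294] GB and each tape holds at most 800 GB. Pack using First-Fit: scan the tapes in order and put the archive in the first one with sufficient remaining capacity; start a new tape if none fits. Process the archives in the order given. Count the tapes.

Put 320 GB in tape 1; 480 GB remain.
Put 284 GB in tape 1; 196 GB remain.
Put 305 GB in tape 2; 495 GB remain.
Put 314 GB in tape 2; 181 GB remain.
Put 288 GB in tape 3; 512 GB remain.
Put 283 GB in tape 3; 229 GB remain.
Put 317 GB in tape 4; 483 GB remain.
Put 271 GB in tape 4; 212 GB remain.
Put 312 GB in tape 5; 488 GB remain.
Put 278 GB in tape 5; 210 GB remain.
Put 340 GB in tape 6; 460 GB remain.
Put 311 GB in tape 6; 149 GB remain.
Put 299 GB in tape 7; 501 GB remain.
Put 294 GB in tape 7; 207 GB remain.
Final tapes: [320,284] [305,314] [288,283] [317,271] [312,278] [340,311] [299,294].

7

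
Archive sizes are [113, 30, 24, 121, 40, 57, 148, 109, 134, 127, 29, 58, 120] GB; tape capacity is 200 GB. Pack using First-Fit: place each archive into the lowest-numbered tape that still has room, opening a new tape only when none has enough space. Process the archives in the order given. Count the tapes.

7 tapes

tape 1: place 113 GB, 87 GB left
tape 1: place 30 GB, 57 GB left
tape 1: place 24 GB, 33 GB left
tape 2: place 121 GB, 79 GB left
tape 2: place 40 GB, 39 GB left
tape 3: place 57 GB, 143 GB left
tape 4: place 148 GB, 52 GB left
tape 3: place 109 GB, 34 GB left
tape 5: place 134 GB, 66 GB left
tape 6: place 127 GB, 73 GB left
tape 1: place 29 GB, 4 GB left
tape 5: place 58 GB, 8 GB left
tape 7: place 120 GB, 80 GB left
Final tapes: [113,30,24,29] [121,40] [57,109] [148] [134,58] [127] [120].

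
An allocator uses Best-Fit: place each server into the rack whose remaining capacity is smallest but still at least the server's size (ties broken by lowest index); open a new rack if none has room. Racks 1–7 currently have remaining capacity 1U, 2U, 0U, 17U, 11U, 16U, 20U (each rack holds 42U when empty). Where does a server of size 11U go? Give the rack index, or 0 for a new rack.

5

Racks with room: rack 4 (17U), rack 5 (11U), rack 6 (16U), rack 7 (20U).
Tightest fit is rack 5 with 11U free.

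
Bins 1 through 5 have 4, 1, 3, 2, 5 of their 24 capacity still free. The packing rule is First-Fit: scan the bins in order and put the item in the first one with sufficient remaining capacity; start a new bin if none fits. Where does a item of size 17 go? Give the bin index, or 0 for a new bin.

0

No bin has ≥ 17 free, so a new bin is opened.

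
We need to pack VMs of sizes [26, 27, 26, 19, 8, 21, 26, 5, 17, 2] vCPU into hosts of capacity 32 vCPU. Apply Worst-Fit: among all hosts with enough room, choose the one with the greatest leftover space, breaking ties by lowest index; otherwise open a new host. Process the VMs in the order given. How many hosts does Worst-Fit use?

7

Put 26 vCPU in host 1; 6 vCPU remain.
Put 27 vCPU in host 2; 5 vCPU remain.
Put 26 vCPU in host 3; 6 vCPU remain.
Put 19 vCPU in host 4; 13 vCPU remain.
Put 8 vCPU in host 4; 5 vCPU remain.
Put 21 vCPU in host 5; 11 vCPU remain.
Put 26 vCPU in host 6; 6 vCPU remain.
Put 5 vCPU in host 5; 6 vCPU remain.
Put 17 vCPU in host 7; 15 vCPU remain.
Put 2 vCPU in host 7; 13 vCPU remain.
Final hosts: [26] [27] [26] [19,8] [21,5] [26] [17,2].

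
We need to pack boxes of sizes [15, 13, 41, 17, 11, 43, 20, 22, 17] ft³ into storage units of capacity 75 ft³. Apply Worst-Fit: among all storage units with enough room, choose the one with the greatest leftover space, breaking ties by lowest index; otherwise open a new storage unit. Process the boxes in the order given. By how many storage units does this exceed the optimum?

Worst-Fit: [15,13,41] [17,11,43] [20,22,17] → 3 storage units.
Total size 199 ft³; any packing needs at least ⌈199/75⌉ = 3 storage units.
So 3 is already optimal.

0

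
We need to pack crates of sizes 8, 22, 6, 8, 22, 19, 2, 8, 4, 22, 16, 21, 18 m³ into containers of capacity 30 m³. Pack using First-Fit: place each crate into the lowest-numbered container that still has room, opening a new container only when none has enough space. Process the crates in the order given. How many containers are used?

8 m³ → container 1 (remaining 22 m³)
22 m³ → container 1 (remaining 0 m³)
6 m³ → container 2 (remaining 24 m³)
8 m³ → container 2 (remaining 16 m³)
22 m³ → container 3 (remaining 8 m³)
19 m³ → container 4 (remaining 11 m³)
2 m³ → container 2 (remaining 14 m³)
8 m³ → container 2 (remaining 6 m³)
4 m³ → container 2 (remaining 2 m³)
22 m³ → container 5 (remaining 8 m³)
16 m³ → container 6 (remaining 14 m³)
21 m³ → container 7 (remaining 9 m³)
18 m³ → container 8 (remaining 12 m³)

8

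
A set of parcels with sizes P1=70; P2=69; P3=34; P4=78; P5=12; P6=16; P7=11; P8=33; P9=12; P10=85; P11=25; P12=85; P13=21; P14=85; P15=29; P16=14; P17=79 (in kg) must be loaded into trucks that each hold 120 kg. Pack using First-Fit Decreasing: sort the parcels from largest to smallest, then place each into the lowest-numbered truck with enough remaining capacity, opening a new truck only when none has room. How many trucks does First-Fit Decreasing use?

7 trucks

Sorted descending: 85, 85, 85, 79, 78, 70, 69, 34, 33, 29, 25, 21, 16, 14, 12, 12, 11.
85 kg → truck 1 (remaining 35 kg)
85 kg → truck 2 (remaining 35 kg)
85 kg → truck 3 (remaining 35 kg)
79 kg → truck 4 (remaining 41 kg)
78 kg → truck 5 (remaining 42 kg)
70 kg → truck 6 (remaining 50 kg)
69 kg → truck 7 (remaining 51 kg)
34 kg → truck 1 (remaining 1 kg)
33 kg → truck 2 (remaining 2 kg)
29 kg → truck 3 (remaining 6 kg)
25 kg → truck 4 (remaining 16 kg)
21 kg → truck 5 (remaining 21 kg)
16 kg → truck 4 (remaining 0 kg)
14 kg → truck 5 (remaining 7 kg)
12 kg → truck 6 (remaining 38 kg)
12 kg → truck 6 (remaining 26 kg)
11 kg → truck 6 (remaining 15 kg)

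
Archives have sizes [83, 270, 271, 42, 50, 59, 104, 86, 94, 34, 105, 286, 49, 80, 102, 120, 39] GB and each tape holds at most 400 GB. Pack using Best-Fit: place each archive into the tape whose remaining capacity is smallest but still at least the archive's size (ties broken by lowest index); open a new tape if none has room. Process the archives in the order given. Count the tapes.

tape 1: place 83 GB, 317 GB left
tape 1: place 270 GB, 47 GB left
tape 2: place 271 GB, 129 GB left
tape 1: place 42 GB, 5 GB left
tape 2: place 50 GB, 79 GB left
tape 2: place 59 GB, 20 GB left
tape 3: place 104 GB, 296 GB left
tape 3: place 86 GB, 210 GB left
tape 3: place 94 GB, 116 GB left
tape 3: place 34 GB, 82 GB left
tape 4: place 105 GB, 295 GB left
tape 4: place 286 GB, 9 GB left
tape 3: place 49 GB, 33 GB left
tape 5: place 80 GB, 320 GB left
tape 5: place 102 GB, 218 GB left
tape 5: place 120 GB, 98 GB left
tape 5: place 39 GB, 59 GB left

5 tapes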